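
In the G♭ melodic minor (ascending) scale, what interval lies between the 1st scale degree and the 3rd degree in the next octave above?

m10

Spelling the G♭ melodic minor (ascending) scale: G♭ A♭ B𝄫 C♭ D♭ E♭ F.
So we need the interval from G♭ up to B𝄫.
From G♭ to B𝄫: 15 semitones over a tenth = minor.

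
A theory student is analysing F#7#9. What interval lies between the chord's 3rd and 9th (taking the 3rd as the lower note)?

major seventh

F# dominant seventh sharp nine is spelled F#, A#, C#, E, G##.
So we need the interval from A# up to G##.
A# up to G## spans 7 letter names and 11 semitones — a major seventh.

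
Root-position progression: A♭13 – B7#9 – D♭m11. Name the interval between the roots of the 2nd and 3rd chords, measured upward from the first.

d3

The roots are B and D♭.
B up to D♭ is 2 semitones, a whole step narrower than a major third, so the interval is diminished.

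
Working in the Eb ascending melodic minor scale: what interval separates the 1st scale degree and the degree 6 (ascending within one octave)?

Eb melodic minor: Eb F Gb Ab Bb C D.
That puts Eb below C.
Eb up to C spans 6 letter names and 9 semitones — a major sixth.

major sixth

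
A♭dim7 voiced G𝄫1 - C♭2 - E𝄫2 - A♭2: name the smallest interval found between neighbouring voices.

minor third

Adjacent intervals: G𝄫1→C♭2 = augmented fourth; C♭2→E𝄫2 = minor third; E𝄫2→A♭2 = augmented fourth.
The smallest is C♭2 to E𝄫2, a minor third (3 semitones).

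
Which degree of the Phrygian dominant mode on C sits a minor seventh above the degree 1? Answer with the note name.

The scale is C Db E F G Ab Bb.
The degree 1 is C; a minor seventh above that is Bb — scale degree 7.

Bb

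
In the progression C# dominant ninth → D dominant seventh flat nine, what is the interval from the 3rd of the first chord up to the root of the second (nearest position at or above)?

The 3rd of C# dominant ninth is E#; the root of D dominant seventh flat nine is D.
E# up to D is 9 semitones, a whole step narrower than a major seventh, so the interval is diminished.

d7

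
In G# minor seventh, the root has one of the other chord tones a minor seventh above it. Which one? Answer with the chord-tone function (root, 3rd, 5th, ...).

7th

G#-7: G#, B, D#, F#.
The root is G#. A minor seventh above G# is F#.
F# is the chord's 7th.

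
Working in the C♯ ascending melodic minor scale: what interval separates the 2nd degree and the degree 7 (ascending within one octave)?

major 6th

C♯ melodic minor: C♯ D♯ E F♯ G♯ A♯ B♯.
That puts D♯ below B♯.
Counting 6 letters and 9 half steps from D♯ gives a major sixth.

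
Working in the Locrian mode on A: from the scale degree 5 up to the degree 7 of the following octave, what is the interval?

major tenth

Spelling the Locrian mode on A: A Bb C D Eb F G.
The scale degree 5 is Eb and the scale degree 7 (up an octave) is G.
Counting 10 letters and 16 half steps from Eb gives a major tenth.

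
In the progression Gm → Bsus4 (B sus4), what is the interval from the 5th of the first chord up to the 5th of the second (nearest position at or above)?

The 5th of Gm is D; the 5th of Bsus4 (B sus4) is F♯.
Counting 3 letters and 4 half steps from D gives a major third.

major third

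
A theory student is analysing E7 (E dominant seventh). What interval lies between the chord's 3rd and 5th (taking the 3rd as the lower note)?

E7 is spelled E, G#, B, D.
3rd = G#; 5th = B.
G# up to B is 3 semitones, a half step narrower than a major third, so the interval is minor.

minor 3rd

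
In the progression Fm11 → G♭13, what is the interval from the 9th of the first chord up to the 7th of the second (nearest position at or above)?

Fm11 has G as its 9th, and G♭13 has F♭ as its 7th.
7 letter names make it a seventh; at 9 semitones (a whole step narrower than major) the quality is diminished.

diminished 7th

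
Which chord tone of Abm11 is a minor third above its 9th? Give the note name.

The chord tones of Abm11 (Ab minor eleventh) are Ab-Cb-Eb-Gb-Bb-Db.
The 9th is Bb. A minor third above Bb is Db.
Db is the chord's 11th.

Db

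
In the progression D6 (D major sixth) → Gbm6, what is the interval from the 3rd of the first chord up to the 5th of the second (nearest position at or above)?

diminished sixth

D6 (D major sixth) has F# as its 3rd, and Gbm6 has Db as its 5th.
6 letter names make it a sixth; at 7 semitones (a whole step narrower than major) the quality is diminished.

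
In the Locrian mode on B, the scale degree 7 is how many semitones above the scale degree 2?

9

The scale is B C D E F G A.
C up to A is a major sixth — 9 semitones.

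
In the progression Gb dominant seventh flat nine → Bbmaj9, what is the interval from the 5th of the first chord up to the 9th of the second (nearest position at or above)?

The 5th of Gb dominant seventh flat nine is Db; the 9th of Bbmaj9 is C.
Counting 7 letters and 11 half steps from Db gives a major seventh.

major seventh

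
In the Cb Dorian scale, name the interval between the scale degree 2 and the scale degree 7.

minor sixth

Spelling the Cb Dorian scale: Cb Db Ebb Fb Gb Ab Bbb.
That puts Db below Bbb.
6 letter names make it a sixth; at 8 semitones (a half step narrower than major) the quality is minor.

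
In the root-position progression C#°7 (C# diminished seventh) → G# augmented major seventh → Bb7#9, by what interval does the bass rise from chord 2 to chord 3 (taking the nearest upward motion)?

diminished 3rd

The roots are G# and Bb.
From G# to Bb: 2 semitones over a third = diminished.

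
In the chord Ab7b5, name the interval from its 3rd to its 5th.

The chord tones of Ab7b5 (Ab dominant seventh flat five) are Ab C Ebb Gb.
The 3rd is C and the 5th is Ebb.
C up to Ebb is 2 semitones, a whole step narrower than a major third, so the interval is diminished.

diminished third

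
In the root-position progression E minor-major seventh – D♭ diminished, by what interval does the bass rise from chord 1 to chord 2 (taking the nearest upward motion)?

diminished seventh

The roots are E and D♭.
From E to D♭: 9 semitones over a seventh = diminished.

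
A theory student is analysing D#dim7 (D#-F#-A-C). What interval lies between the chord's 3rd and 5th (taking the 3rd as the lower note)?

minor third

That puts F# below A.
3 letter names make it a third; at 3 semitones (a half step narrower than major) the quality is minor.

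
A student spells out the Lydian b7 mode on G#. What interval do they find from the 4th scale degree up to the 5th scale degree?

m2

G# lydian dominant: G# A# B# C## D# E# F#.
4th scale degree = C##; 5th scale degree = D#.
2 letter names make it a second; at 1 semitone (a half step narrower than major) the quality is minor.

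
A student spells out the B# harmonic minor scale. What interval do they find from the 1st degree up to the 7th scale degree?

M7

The scale runs B# C## D# E# F## G# A##.
That puts B# below A##.
Counting 7 letters and 11 half steps from B# gives a major seventh.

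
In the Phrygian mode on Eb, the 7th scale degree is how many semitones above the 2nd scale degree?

9

The scale is Eb Fb Gb Ab Bb Cb Db.
Fb up to Db is a major sixth — 9 semitones.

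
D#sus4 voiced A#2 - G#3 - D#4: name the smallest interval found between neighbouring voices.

Adjacent intervals: A#2→G#3 = minor seventh; G#3→D#4 = perfect fifth.
The smallest is G#3 to D#4, a perfect fifth (7 semitones).

perfect fifth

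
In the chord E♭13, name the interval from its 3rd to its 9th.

minor seventh

Spelling the chord: E♭-G-B♭-D♭-F-C.
That puts G below F.
7 letter names make it a seventh; at 10 semitones (a half step narrower than major) the quality is minor.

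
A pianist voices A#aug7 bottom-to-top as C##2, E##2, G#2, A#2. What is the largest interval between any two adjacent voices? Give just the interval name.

Adjacent intervals: C##2→E##2 = major third; E##2→G#2 = diminished third; G#2→A#2 = major second.
The largest is C##2 to E##2, a major third (4 semitones).

major 3rd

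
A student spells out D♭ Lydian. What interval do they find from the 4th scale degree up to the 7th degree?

Spelling D♭ Lydian: D♭ E♭ F G A♭ B♭ C.
The 4th scale degree is G and the 7th scale degree is C.
Counting 4 letters and 5 half steps from G gives a perfect fourth.

perfect fourth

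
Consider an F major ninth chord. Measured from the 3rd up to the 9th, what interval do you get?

Fmaj9 (F major ninth): F A C E G.
That puts A below G.
7 letter names make it a seventh; at 10 semitones (a half step narrower than major) the quality is minor.

minor seventh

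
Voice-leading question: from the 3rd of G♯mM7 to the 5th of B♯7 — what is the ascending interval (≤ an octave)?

The 3rd of G♯mM7 is B; the 5th of B♯7 is F𝄪.
5 letter names make it a fifth; at 8 semitones (a half step wider than perfect) the quality is augmented.

augmented fifth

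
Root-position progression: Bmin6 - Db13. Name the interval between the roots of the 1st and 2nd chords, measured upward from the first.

diminished third

The roots are B and Db.
From B to Db: 2 semitones over a third = diminished.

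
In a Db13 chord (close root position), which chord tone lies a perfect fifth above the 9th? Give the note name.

The chord tones of Db13 (Db dominant thirteenth) are Db–F–Ab–Cb–Eb–Bb.
The 9th is Eb. A perfect fifth above Eb is Bb.
Bb is the chord's 13th.

Bb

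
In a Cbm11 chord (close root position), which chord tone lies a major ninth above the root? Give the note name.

Db

Cbm11 (Cb minor eleventh): Cb–Ebb–Gb–Bbb–Db–Fb.
The root is Cb. A major ninth above Cb is Db.
Db is the chord's 9th.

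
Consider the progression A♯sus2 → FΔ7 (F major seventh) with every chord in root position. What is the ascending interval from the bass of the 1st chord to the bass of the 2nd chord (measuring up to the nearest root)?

The roots are A♯ and F.
A♯ up to F is 7 semitones, a whole step narrower than a major sixth, so the interval is diminished.

diminished sixth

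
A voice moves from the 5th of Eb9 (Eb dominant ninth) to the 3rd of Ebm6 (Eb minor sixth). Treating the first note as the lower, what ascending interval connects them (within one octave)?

The 5th of Eb9 (Eb dominant ninth) is Bb; the 3rd of Ebm6 (Eb minor sixth) is Gb.
Bb up to Gb is 8 semitones, a half step narrower than a major sixth, so the interval is minor.

minor 6th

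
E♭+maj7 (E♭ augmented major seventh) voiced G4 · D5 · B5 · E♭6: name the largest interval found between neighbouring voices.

Adjacent intervals: G4→D5 = perfect fifth; D5→B5 = major sixth; B5→E♭6 = diminished fourth.
The largest is D5 to B5, a major sixth (9 semitones).

major sixth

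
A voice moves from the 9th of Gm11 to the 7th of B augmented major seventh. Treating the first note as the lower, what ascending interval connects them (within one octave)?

augmented unison

Gm11 has A as its 9th, and B augmented major seventh has A♯ as its 7th.
A up to A♯ is 1 semitone, a half step wider than a perfect unison, so the interval is augmented.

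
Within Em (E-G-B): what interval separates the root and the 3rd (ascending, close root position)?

minor third

The root is E and the 3rd is G.
From E to G: 3 semitones over a third = minor.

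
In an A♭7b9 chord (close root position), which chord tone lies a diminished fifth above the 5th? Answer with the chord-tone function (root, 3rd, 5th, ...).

9th

A♭7b9: A♭ C E♭ G♭ B𝄫.
The 5th is E♭. A diminished fifth above E♭ is B𝄫.
B𝄫 is the chord's 9th.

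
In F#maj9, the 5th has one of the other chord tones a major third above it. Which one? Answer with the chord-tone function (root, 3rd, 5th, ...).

7th

F#maj9 (F# major ninth): F#-A#-C#-E#-G#.
The 5th is C#. A major third above C# is E#.
E# is the chord's 7th.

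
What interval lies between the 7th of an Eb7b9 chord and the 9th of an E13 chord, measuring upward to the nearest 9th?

augmented third

Eb7b9 has Db as its 7th, and E13 has F# as its 9th.
From Db to F#: 5 semitones over a third = augmented.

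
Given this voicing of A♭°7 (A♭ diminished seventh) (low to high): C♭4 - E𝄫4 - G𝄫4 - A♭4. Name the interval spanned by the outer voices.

The outer voices are C♭4 and A♭4.
Counting 6 letters and 9 half steps from C♭ gives a major sixth.

major sixth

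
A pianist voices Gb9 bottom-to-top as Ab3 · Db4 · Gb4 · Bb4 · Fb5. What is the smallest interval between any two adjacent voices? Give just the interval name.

Adjacent intervals: Ab3→Db4 = perfect fourth; Db4→Gb4 = perfect fourth; Gb4→Bb4 = major third; Bb4→Fb5 = diminished fifth.
The smallest is Gb4 to Bb4, a major third (4 semitones).

major third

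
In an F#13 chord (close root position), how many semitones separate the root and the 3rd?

4

F#13 is spelled F#, A#, C#, E, G#, D#.
F# to A# is a major third: 4 semitones.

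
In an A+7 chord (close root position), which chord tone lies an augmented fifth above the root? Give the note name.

The chord tones of A7#5 are A-C♯-E♯-G.
The root is A. An augmented fifth above A is E♯.
E♯ is the chord's 5th.

E#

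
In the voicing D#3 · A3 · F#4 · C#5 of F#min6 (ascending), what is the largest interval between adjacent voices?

Adjacent intervals: D#3→A3 = diminished fifth; A3→F#4 = major sixth; F#4→C#5 = perfect fifth.
The largest is A3 to F#4, a major sixth (9 semitones).

major sixth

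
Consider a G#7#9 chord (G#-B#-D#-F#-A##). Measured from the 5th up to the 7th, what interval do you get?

minor 3rd

That puts D# below F#.
D# up to F# is 3 semitones, a half step narrower than a major third, so the interval is minor.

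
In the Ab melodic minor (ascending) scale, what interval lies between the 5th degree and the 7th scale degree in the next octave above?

major 10th

The scale runs Ab Bb Cb Db Eb F G.
5th degree = Eb; 7th degree (up an octave) = G.
From Eb to G is 16 semitones, exactly the major tenth.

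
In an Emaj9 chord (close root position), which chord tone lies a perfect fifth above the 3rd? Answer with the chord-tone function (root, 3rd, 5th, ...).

7th

Emaj9 (E major ninth) is spelled E G# B D# F#.
The 3rd is G#. A perfect fifth above G# is D#.
D# is the chord's 7th.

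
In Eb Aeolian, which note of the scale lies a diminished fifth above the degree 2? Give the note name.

Cb

The scale is Eb F Gb Ab Bb Cb Db.
The degree 2 is F; a diminished fifth above that is Cb — scale degree 6.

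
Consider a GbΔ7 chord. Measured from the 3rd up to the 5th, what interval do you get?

Spelling the chord: Gb-Bb-Db-F.
So we need the interval from Bb up to Db.
3 letter names make it a third; at 3 semitones (a half step narrower than major) the quality is minor.

minor 3rd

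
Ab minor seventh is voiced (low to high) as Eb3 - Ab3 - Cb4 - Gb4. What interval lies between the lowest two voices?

perfect fourth

Those voices are Eb3 and Ab3.
Counting 4 letters and 5 half steps from Eb gives a perfect fourth.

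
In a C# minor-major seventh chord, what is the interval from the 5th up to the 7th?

M3

C# minor-major seventh is spelled C#, E, G#, B#.
The 5th is G# and the 7th is B#.
Counting 3 letters and 4 half steps from G# gives a major third.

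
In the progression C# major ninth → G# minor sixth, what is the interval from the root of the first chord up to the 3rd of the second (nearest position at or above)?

C# major ninth has C# as its root, and G# minor sixth has B as its 3rd.
C# up to B is 10 semitones, a half step narrower than a major seventh, so the interval is minor.

minor 7th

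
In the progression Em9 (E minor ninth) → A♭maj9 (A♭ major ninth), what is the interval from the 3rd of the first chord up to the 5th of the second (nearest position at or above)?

Em9 (E minor ninth) has G as its 3rd, and A♭maj9 (A♭ major ninth) has E♭ as its 5th.
G up to E♭ is 8 semitones, a half step narrower than a major sixth, so the interval is minor.

minor sixth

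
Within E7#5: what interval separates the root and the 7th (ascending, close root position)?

E7#5 is spelled E-G#-B#-D.
So we need the interval from E up to D.
7 letter names make it a seventh; at 10 semitones (a half step narrower than major) the quality is minor.

m7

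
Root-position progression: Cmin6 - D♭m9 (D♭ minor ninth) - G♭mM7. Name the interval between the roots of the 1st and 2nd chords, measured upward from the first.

The roots are C and D♭.
C up to D♭ is 1 semitone, a half step narrower than a major second, so the interval is minor.

minor 2nd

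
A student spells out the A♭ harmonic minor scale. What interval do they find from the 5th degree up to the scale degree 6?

The scale runs A♭ B♭ C♭ D♭ E♭ F♭ G.
That puts E♭ below F♭.
From E♭ to F♭: 1 semitone over a second = minor.

minor second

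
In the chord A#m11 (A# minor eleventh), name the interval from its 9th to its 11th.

minor third

A#m11 is spelled A# C# E# G# B# D#.
9th = B#; 11th = D#.
3 letter names make it a third; at 3 semitones (a half step narrower than major) the quality is minor.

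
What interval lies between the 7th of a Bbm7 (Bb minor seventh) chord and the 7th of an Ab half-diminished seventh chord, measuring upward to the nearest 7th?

The 7th of Bbm7 (Bb minor seventh) is Ab; the 7th of Ab half-diminished seventh is Gb.
From Ab to Gb: 10 semitones over a seventh = minor.

m7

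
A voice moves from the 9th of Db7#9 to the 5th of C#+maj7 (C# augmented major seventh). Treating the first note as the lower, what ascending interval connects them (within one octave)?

The 9th of Db7#9 is E; the 5th of C#+maj7 (C# augmented major seventh) is G##.
E up to G## is 5 semitones, a half step wider than a major third, so the interval is augmented.

augmented third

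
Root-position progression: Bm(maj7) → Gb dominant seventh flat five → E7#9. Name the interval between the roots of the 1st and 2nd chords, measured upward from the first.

diminished sixth

The roots are B and Gb.
From B to Gb: 7 semitones over a sixth = diminished.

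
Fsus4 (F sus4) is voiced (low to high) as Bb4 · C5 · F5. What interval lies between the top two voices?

Those voices are C5 and F5.
From C to F is 5 semitones, exactly the perfect fourth.

perfect 4th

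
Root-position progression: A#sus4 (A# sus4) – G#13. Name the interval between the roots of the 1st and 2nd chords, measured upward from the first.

The roots are A# and G#.
From A# to G#: 10 semitones over a seventh = minor.

m7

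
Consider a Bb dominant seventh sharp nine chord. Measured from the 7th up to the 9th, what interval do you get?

The chord tones of Bb7#9 are Bb-D-F-Ab-C#.
So we need the interval from Ab up to C#.
Ab up to C# is 5 semitones, a half step wider than a major third, so the interval is augmented.

A3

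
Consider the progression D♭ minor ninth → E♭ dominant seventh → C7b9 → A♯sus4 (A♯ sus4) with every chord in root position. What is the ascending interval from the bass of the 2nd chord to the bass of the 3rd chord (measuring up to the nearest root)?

major sixth

The roots are E♭ and C.
From E♭ to C is 9 semitones, exactly the major sixth.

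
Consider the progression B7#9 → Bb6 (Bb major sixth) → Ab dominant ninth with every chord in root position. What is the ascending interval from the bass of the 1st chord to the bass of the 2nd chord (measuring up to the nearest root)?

diminished octave

The roots are B and Bb.
B up to Bb is 11 semitones, a half step narrower than a perfect octave, so the interval is diminished.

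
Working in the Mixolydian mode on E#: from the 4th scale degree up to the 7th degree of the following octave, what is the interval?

perfect eleventh

The scale runs E# F## G## A# B# C## D#.
That puts A# below D#.
From A# to D# is 17 semitones, exactly the perfect eleventh.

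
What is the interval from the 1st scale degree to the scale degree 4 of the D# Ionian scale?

Spelling the D# Ionian scale: D# E# F## G# A# B# C##.
That puts D# below G#.
Counting 4 letters and 5 half steps from D# gives a perfect fourth.

perfect fourth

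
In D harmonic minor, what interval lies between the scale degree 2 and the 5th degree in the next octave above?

perfect 11th

D harmonic minor: D E F G A Bb C#.
The scale degree 2 is E and the degree 5 (up an octave) is A.
E up to A spans 11 letter names and 17 semitones — a perfect eleventh.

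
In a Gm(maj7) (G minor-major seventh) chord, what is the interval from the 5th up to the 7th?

major third

G minor-major seventh is spelled G–Bb–D–F#.
The 5th is D and the 7th is F#.
Counting 3 letters and 4 half steps from D gives a major third.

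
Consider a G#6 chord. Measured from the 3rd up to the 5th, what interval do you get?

Spelling the chord: G#-B#-D#-E#.
So we need the interval from B# up to D#.
B# up to D# is 3 semitones, a half step narrower than a major third, so the interval is minor.

minor third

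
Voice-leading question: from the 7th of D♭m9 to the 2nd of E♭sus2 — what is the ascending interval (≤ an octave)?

D♭m9 has C♭ as its 7th, and E♭sus2 has F as its 2nd.
C♭ up to F is 6 semitones, a half step wider than a perfect fourth, so the interval is augmented.

augmented fourth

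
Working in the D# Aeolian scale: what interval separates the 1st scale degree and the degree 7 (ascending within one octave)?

minor 7th

The scale runs D# E# F# G# A# B C#.
1st scale degree = D#; degree 7 = C#.
7 letter names make it a seventh; at 10 semitones (a half step narrower than major) the quality is minor.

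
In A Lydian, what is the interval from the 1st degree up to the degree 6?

major sixth

A lydian: A B C♯ D♯ E F♯ G♯.
So we need the interval from A up to F♯.
A up to F♯ spans 6 letter names and 9 semitones — a major sixth.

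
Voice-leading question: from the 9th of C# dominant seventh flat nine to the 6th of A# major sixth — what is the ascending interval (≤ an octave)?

augmented third

C# dominant seventh flat nine has D as its 9th, and A# major sixth has F## as its 6th.
D up to F## is 5 semitones, a half step wider than a major third, so the interval is augmented.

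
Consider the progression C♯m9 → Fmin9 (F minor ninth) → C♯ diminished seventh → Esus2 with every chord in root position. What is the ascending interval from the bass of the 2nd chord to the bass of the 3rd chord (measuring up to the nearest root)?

The roots are F and C♯.
From F to C♯: 8 semitones over a fifth = augmented.

augmented 5th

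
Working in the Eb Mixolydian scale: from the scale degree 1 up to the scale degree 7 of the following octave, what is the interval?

Spelling the Eb Mixolydian scale: Eb F G Ab Bb C Db.
The scale degree 1 is Eb and the 7th degree (up an octave) is Db.
Eb up to Db is 22 semitones, a half step narrower than a major fourteenth, so the interval is minor.

m14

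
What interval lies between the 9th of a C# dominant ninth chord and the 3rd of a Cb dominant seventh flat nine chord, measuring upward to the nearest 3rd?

C# dominant ninth has D# as its 9th, and Cb dominant seventh flat nine has Eb as its 3rd.
2 letter names make it a second; at 0 semitones (a whole step narrower than major) the quality is diminished.

diminished second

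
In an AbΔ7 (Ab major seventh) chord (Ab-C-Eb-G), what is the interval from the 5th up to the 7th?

major 3rd

5th = Eb; 7th = G.
Counting 3 letters and 4 half steps from Eb gives a major third.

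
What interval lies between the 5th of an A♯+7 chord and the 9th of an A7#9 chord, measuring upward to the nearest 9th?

d5

The 5th of A♯+7 is E𝄪; the 9th of A7#9 is B♯.
5 letter names make it a fifth; at 6 semitones (a half step narrower than perfect) the quality is diminished.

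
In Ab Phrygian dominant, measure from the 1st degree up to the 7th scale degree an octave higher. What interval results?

m14

Spelling Ab Phrygian dominant: Ab Bbb C Db Eb Fb Gb.
That puts Ab below Gb.
Ab up to Gb is 22 semitones, a half step narrower than a major fourteenth, so the interval is minor.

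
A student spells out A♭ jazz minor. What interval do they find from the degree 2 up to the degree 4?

minor third

Spelling A♭ jazz minor: A♭ B♭ C♭ D♭ E♭ F G.
The degree 2 is B♭ and the 4th scale degree is D♭.
3 letter names make it a third; at 3 semitones (a half step narrower than major) the quality is minor.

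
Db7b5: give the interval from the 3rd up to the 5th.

Db7b5 (Db dominant seventh flat five): Db–F–Abb–Cb.
That puts F below Abb.
From F to Abb: 2 semitones over a third = diminished.

diminished third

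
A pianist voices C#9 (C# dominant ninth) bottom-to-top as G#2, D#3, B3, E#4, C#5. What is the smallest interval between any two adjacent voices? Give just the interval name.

augmented fourth

Adjacent intervals: G#2→D#3 = perfect fifth; D#3→B3 = minor sixth; B3→E#4 = augmented fourth; E#4→C#5 = minor sixth.
The smallest is B3 to E#4, an augmented fourth (6 semitones).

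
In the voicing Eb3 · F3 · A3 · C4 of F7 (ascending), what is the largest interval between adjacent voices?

major 3rd

Adjacent intervals: Eb3→F3 = major second; F3→A3 = major third; A3→C4 = minor third.
The largest is F3 to A3, a major third (4 semitones).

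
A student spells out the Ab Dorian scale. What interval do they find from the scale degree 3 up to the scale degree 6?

augmented fourth

Ab dorian: Ab Bb Cb Db Eb F Gb.
The scale degree 3 is Cb and the 6th degree is F.
4 letter names make it a fourth; at 6 semitones (a half step wider than perfect) the quality is augmented.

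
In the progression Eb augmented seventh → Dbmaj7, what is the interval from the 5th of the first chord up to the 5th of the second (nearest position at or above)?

diminished 7th

The 5th of Eb augmented seventh is B; the 5th of Dbmaj7 is Ab.
B up to Ab is 9 semitones, a whole step narrower than a major seventh, so the interval is diminished.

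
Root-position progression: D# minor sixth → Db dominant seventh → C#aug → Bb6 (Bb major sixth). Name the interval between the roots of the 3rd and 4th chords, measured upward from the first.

The roots are C# and Bb.
7 letter names make it a seventh; at 9 semitones (a whole step narrower than major) the quality is diminished.

diminished seventh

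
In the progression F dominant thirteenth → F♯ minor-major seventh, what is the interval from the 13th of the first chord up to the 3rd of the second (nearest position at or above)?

P5

F dominant thirteenth has D as its 13th, and F♯ minor-major seventh has A as its 3rd.
From D to A is 7 semitones, exactly the perfect fifth.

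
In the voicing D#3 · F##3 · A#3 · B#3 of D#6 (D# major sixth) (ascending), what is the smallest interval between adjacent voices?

Adjacent intervals: D#3→F##3 = major third; F##3→A#3 = minor third; A#3→B#3 = major second.
The smallest is A#3 to B#3, a major second (2 semitones).

major second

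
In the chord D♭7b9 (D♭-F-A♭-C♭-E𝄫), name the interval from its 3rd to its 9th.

diminished 7th

That puts F below E𝄫.
F up to E𝄫 is 9 semitones, a whole step narrower than a major seventh, so the interval is diminished.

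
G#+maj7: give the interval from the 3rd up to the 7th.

perfect 5th

The chord tones of G#maj7#5 (G# augmented major seventh) are G#, B#, D##, F##.
That puts B# below F##.
B# up to F## spans 5 letter names and 7 semitones — a perfect fifth.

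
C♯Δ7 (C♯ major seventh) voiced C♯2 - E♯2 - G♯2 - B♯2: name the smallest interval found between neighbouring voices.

m3

Adjacent intervals: C♯2→E♯2 = major third; E♯2→G♯2 = minor third; G♯2→B♯2 = major third.
The smallest is E♯2 to G♯2, a minor third (3 semitones).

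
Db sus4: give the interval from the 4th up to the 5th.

M2

The chord tones of Db sus4 are Db Gb Ab.
The 4th is Gb and the 5th is Ab.
From Gb to Ab is 2 semitones, exactly the major second.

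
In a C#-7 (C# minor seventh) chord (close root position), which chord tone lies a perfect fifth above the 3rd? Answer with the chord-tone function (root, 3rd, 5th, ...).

7th

C#min7 (C# minor seventh) is spelled C#-E-G#-B.
The 3rd is E. A perfect fifth above E is B.
B is the chord's 7th.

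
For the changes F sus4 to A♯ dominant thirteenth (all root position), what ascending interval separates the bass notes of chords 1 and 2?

The roots are F and A♯.
3 letter names make it a third; at 5 semitones (a half step wider than major) the quality is augmented.

augmented third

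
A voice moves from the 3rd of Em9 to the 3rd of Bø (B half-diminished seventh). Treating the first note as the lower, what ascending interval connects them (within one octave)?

perfect fifth

Em9 has G as its 3rd, and Bø (B half-diminished seventh) has D as its 3rd.
G up to D spans 5 letter names and 7 semitones — a perfect fifth.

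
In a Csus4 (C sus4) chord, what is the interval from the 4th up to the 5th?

Spelling the chord: C, F, G.
That puts F below G.
F up to G spans 2 letter names and 2 semitones — a major second.

M2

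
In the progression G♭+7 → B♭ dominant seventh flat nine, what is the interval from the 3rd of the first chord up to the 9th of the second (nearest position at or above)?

m2

G♭+7 has B♭ as its 3rd, and B♭ dominant seventh flat nine has C♭ as its 9th.
2 letter names make it a second; at 1 semitone (a half step narrower than major) the quality is minor.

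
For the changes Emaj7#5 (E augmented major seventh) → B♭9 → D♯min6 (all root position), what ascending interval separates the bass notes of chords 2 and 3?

augmented 3rd

The roots are B♭ and D♯.
B♭ up to D♯ is 5 semitones, a half step wider than a major third, so the interval is augmented.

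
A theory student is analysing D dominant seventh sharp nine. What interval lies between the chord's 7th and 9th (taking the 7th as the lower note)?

A3

The chord tones of D7#9 (D dominant seventh sharp nine) are D, F#, A, C, E#.
So we need the interval from C up to E#.
C up to E# is 5 semitones, a half step wider than a major third, so the interval is augmented.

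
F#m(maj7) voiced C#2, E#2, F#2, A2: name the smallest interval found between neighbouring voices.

Adjacent intervals: C#2→E#2 = major third; E#2→F#2 = minor second; F#2→A2 = minor third.
The smallest is E#2 to F#2, a minor second (1 semitone).

minor 2nd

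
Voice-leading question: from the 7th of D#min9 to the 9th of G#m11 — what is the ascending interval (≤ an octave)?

D#min9 has C# as its 7th, and G#m11 has A# as its 9th.
Counting 6 letters and 9 half steps from C# gives a major sixth.

major sixth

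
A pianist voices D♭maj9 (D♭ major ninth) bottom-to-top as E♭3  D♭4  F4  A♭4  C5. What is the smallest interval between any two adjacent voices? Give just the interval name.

Adjacent intervals: E♭3→D♭4 = minor seventh; D♭4→F4 = major third; F4→A♭4 = minor third; A♭4→C5 = major third.
The smallest is F4 to A♭4, a minor third (3 semitones).

minor third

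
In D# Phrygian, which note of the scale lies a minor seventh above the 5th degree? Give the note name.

G#

The scale is D# E F# G# A# B C#.
The 5th degree is A#; a minor seventh above that is G# — scale degree 4.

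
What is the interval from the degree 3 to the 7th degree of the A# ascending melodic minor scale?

augmented fifth

Spelling the A# ascending melodic minor scale: A# B# C# D# E# F## G##.
That puts C# below G##.
5 letter names make it a fifth; at 8 semitones (a half step wider than perfect) the quality is augmented.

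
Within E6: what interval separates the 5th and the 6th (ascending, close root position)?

major 2nd

Spelling the chord: E, G#, B, C#.
The 5th is B and the 6th is C#.
From B to C# is 2 semitones, exactly the major second.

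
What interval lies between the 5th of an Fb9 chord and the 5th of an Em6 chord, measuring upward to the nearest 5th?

A7

The 5th of Fb9 is Cb; the 5th of Em6 is B.
From Cb to B: 12 semitones over a seventh = augmented.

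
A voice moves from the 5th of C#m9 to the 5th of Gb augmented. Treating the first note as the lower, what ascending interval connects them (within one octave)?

diminished fifth

The 5th of C#m9 is G#; the 5th of Gb augmented is D.
From G# to D: 6 semitones over a fifth = diminished.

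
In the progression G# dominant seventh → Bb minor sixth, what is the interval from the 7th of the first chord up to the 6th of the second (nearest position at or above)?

minor 2nd

G# dominant seventh has F# as its 7th, and Bb minor sixth has G as its 6th.
From F# to G: 1 semitone over a second = minor.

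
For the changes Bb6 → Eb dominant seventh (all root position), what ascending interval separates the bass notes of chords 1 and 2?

The roots are Bb and Eb.
From Bb to Eb is 5 semitones, exactly the perfect fourth.

perfect fourth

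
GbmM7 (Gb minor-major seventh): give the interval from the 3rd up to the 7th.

The chord tones of GbmM7 are Gb–Bbb–Db–F.
That puts Bbb below F.
Bbb up to F is 8 semitones, a half step wider than a perfect fifth, so the interval is augmented.

augmented 5th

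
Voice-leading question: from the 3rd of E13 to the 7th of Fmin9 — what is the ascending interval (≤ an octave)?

diminished sixth

E13 has G# as its 3rd, and Fmin9 has Eb as its 7th.
From G# to Eb: 7 semitones over a sixth = diminished.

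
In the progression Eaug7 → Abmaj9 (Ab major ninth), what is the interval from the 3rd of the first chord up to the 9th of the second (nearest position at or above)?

diminished 3rd

The 3rd of Eaug7 is G#; the 9th of Abmaj9 (Ab major ninth) is Bb.
From G# to Bb: 2 semitones over a third = diminished.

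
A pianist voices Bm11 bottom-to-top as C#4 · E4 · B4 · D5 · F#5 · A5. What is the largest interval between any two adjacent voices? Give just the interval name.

Adjacent intervals: C#4→E4 = minor third; E4→B4 = perfect fifth; B4→D5 = minor third; D5→F#5 = major third; F#5→A5 = minor third.
The largest is E4 to B4, a perfect fifth (7 semitones).

perfect fifth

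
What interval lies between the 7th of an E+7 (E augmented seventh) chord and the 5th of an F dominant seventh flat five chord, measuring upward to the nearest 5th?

diminished seventh

E+7 (E augmented seventh) has D as its 7th, and F dominant seventh flat five has Cb as its 5th.
7 letter names make it a seventh; at 9 semitones (a whole step narrower than major) the quality is diminished.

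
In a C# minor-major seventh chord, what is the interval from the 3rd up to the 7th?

C#m(maj7) (C# minor-major seventh): C#–E–G#–B#.
The 3rd is E and the 7th is B#.
From E to B#: 8 semitones over a fifth = augmented.

augmented fifth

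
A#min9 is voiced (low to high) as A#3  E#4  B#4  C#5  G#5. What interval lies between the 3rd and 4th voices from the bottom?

Those voices are B#4 and C#5.
From B# to C#: 1 semitone over a second = minor.

minor second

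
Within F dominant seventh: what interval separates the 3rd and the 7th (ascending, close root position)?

F7 (F dominant seventh) is spelled F A C E♭.
The 3rd is A and the 7th is E♭.
A up to E♭ is 6 semitones, a half step narrower than a perfect fifth, so the interval is diminished.

diminished fifth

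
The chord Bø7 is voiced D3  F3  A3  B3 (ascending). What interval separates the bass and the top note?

major 6th

The outer voices are D3 and B3.
From D to B is 9 semitones, exactly the major sixth.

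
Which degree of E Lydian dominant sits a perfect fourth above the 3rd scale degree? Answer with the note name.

C#

The scale is E F# G# A# B C# D.
The 3rd scale degree is G#; a perfect fourth above that is C# — scale degree 6.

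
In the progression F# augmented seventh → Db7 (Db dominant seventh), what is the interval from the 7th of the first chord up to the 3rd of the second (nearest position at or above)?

minor second

F# augmented seventh has E as its 7th, and Db7 (Db dominant seventh) has F as its 3rd.
2 letter names make it a second; at 1 semitone (a half step narrower than major) the quality is minor.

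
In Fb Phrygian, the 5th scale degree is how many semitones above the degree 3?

4

The scale is Fb Gbb Abb Bbb Cb Dbb Ebb.
Abb up to Cb is a major third — 4 semitones.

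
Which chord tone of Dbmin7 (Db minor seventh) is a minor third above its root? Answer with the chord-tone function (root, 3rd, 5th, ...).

3rd

Db minor seventh: Db, Fb, Ab, Cb.
The root is Db. A minor third above Db is Fb.
Fb is the chord's 3rd.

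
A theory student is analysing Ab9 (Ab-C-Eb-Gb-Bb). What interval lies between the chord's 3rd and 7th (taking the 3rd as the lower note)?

d5

The 3rd is C and the 7th is Gb.
5 letter names make it a fifth; at 6 semitones (a half step narrower than perfect) the quality is diminished.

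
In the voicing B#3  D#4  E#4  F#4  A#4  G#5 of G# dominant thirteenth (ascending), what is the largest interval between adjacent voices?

minor seventh

Adjacent intervals: B#3→D#4 = minor third; D#4→E#4 = major second; E#4→F#4 = minor second; F#4→A#4 = major third; A#4→G#5 = minor seventh.
The largest is A#4 to G#5, a minor seventh (10 semitones).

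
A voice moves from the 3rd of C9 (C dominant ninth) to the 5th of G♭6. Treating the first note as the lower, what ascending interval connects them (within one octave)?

The 3rd of C9 (C dominant ninth) is E; the 5th of G♭6 is D♭.
7 letter names make it a seventh; at 9 semitones (a whole step narrower than major) the quality is diminished.

diminished 7th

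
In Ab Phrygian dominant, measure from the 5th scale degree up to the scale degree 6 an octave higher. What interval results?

minor ninth

The scale runs Ab Bbb C Db Eb Fb Gb.
5th scale degree = Eb; 6th degree (up an octave) = Fb.
9 letter names make it a ninth; at 13 semitones (a half step narrower than major) the quality is minor.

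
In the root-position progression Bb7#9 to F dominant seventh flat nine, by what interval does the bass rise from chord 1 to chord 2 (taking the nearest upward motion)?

The roots are Bb and F.
Counting 5 letters and 7 half steps from Bb gives a perfect fifth.

perfect 5th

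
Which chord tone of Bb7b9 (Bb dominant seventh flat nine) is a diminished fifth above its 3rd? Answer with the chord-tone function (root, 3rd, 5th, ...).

The chord tones of Bb7b9 (Bb dominant seventh flat nine) are Bb-D-F-Ab-Cb.
The 3rd is D. A diminished fifth above D is Ab.
Ab is the chord's 7th.

7th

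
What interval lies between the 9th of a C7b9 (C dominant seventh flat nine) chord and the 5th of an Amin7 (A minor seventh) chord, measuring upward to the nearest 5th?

A2

C7b9 (C dominant seventh flat nine) has D♭ as its 9th, and Amin7 (A minor seventh) has E as its 5th.
From D♭ to E: 3 semitones over a second = augmented.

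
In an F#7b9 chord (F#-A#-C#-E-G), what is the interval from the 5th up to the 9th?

diminished fifth

The 5th is C# and the 9th is G.
C# up to G is 6 semitones, a half step narrower than a perfect fifth, so the interval is diminished.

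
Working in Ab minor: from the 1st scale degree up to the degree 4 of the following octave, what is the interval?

Ab natural minor: Ab Bb Cb Db Eb Fb Gb.
1st scale degree = Ab; 4th degree (up an octave) = Db.
From Ab to Db is 17 semitones, exactly the perfect eleventh.

perfect 11th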